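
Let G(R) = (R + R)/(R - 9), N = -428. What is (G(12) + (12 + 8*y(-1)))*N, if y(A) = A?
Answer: -5136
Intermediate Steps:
G(R) = 2*R/(-9 + R) (G(R) = (2*R)/(-9 + R) = 2*R/(-9 + R))
(G(12) + (12 + 8*y(-1)))*N = (2*12/(-9 + 12) + (12 + 8*(-1)))*(-428) = (2*12/3 + (12 - 8))*(-428) = (2*12*(⅓) + 4)*(-428) = (8 + 4)*(-428) = 12*(-428) = -5136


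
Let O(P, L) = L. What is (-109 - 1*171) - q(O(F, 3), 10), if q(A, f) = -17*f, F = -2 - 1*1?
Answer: -110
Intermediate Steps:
F = -3 (F = -2 - 1 = -3)
(-109 - 1*171) - q(O(F, 3), 10) = (-109 - 1*171) - (-17)*10 = (-109 - 171) - 1*(-170) = -280 + 170 = -110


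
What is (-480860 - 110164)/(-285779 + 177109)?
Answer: 295512/54335 ≈ 5.4387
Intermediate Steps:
(-480860 - 110164)/(-285779 + 177109) = -591024/(-108670) = -591024*(-1/108670) = 295512/54335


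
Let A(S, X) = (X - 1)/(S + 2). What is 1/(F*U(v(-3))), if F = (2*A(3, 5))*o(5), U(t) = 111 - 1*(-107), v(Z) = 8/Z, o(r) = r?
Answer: 1/1744 ≈ 0.00057339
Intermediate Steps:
A(S, X) = (-1 + X)/(2 + S)
U(t) = 218 (U(t) = 111 + 107 = 218)
F = 8 (F = (2*((-1 + 5)/(2 + 3)))*5 = (2*(4/5))*5 = (2*((⅕)*4))*5 = (2*(⅘))*5 = (8/5)*5 = 8)
1/(F*U(v(-3))) = 1/(8*218) = (⅛)*(1/218) = 1/1744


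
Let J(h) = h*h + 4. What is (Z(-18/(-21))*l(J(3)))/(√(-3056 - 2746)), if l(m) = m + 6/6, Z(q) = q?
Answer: -2*I*√5802/967 ≈ -0.15754*I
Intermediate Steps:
J(h) = 4 + h² (J(h) = h² + 4 = 4 + h²)
l(m) = 1 + m (l(m) = m + 6*(⅙) = m + 1 = 1 + m)
(Z(-18/(-21))*l(J(3)))/(√(-3056 - 2746)) = ((-18/(-21))*(1 + (4 + 3²)))/(√(-3056 - 2746)) = ((-18*(-1/21))*(1 + (4 + 9)))/(√(-5802)) = (6*(1 + 13)/7)/((I*√5802)) = ((6/7)*14)*(-I*√5802/5802) = 12*(-I*√5802/5802) = -2*I*√5802/967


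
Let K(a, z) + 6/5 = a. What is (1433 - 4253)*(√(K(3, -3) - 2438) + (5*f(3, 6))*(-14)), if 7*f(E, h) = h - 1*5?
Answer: 28200 - 564*I*√60905 ≈ 28200.0 - 1.3919e+5*I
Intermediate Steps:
f(E, h) = -5/7 + h/7 (f(E, h) = (h - 1*5)/7 = (h - 5)/7 = (-5 + h)/7 = -5/7 + h/7)
K(a, z) = -6/5 + a
(1433 - 4253)*(√(K(3, -3) - 2438) + (5*f(3, 6))*(-14)) = (1433 - 4253)*(√((-6/5 + 3) - 2438) + (5*(-5/7 + (⅐)*6))*(-14)) = -2820*(√(9/5 - 2438) + (5*(-5/7 + 6/7))*(-14)) = -2820*(√(-12181/5) + (5*(⅐))*(-14)) = -2820*(I*√60905/5 + (5/7)*(-14)) = -2820*(I*√60905/5 - 10) = -2820*(-10 + I*√60905/5) = 28200 - 564*I*√60905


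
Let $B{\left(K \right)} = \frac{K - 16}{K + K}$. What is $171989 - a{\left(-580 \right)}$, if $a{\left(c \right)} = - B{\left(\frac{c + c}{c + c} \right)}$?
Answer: $\frac{343963}{2} \approx 1.7198 \cdot 10^{5}$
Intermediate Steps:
$B{\left(K \right)} = \frac{-16 + K}{2 K}$
$a{\left(c \right)} = \frac{15}{2}$ ($a{\left(c \right)} = - \frac{-16 + \frac{c + c}{c + c}}{2 \frac{c + c}{c + c}} = - \frac{-16 + \frac{2 c}{2 c}}{2 \frac{2 c}{2 c}} = - \frac{-16 + 2 c \frac{1}{2 c}}{2 \cdot 2 c \frac{1}{2 c}} = - \frac{-16 + 1}{2 \cdot 1} = - \frac{1 \left(-15\right)}{2} = \left(-1\right) \left(- \frac{15}{2}\right) = \frac{15}{2}$)
$171989 - a{\left(-580 \right)} = 171989 - \frac{15}{2} = \frac{343963}{2}$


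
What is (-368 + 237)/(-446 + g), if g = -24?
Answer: 131/470 ≈ 0.27872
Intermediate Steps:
(-368 + 237)/(-446 + g) = (-368 + 237)/(-446 - 24) = -131/(-470) = -131*(-1/470) = 131/470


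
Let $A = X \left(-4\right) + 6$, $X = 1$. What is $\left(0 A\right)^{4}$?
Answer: $0$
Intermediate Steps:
$A = 2$ ($A = 1 \left(-4\right) + 6 = -4 + 6 = 2$)
$\left(0 A\right)^{4} = \left(0 \cdot 2\right)^{4} = 0^{4} = 0$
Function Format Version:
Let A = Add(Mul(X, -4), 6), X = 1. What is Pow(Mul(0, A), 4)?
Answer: 0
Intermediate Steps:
A = 2 (A = Add(Mul(1, -4), 6) = Add(-4, 6) = 2)
Pow(Mul(0, A), 4) = Pow(Mul(0, 2), 4) = Pow(0, 4) = 0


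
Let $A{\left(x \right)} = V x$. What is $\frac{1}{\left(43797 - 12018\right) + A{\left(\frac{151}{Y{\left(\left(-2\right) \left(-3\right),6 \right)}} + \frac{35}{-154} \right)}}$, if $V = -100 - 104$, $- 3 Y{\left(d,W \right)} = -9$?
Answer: $\frac{11}{237131} \approx 4.6388 \cdot 10^{-5}$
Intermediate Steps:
$Y{\left(d,W \right)} = 3$ ($Y{\left(d,W \right)} = \left(- \frac{1}{3}\right) \left(-9\right) = 3$)
$V = -204$
$A{\left(x \right)} = - 204 x$
$\frac{1}{\left(43797 - 12018\right) + A{\left(\frac{151}{Y{\left(\left(-2\right) \left(-3\right),6 \right)}} + \frac{35}{-154} \right)}} = \frac{1}{\left(43797 - 12018\right) - 204 \left(\frac{151}{3} + \frac{35}{-154}\right)} = \frac{1}{\left(43797 - 12018\right) - 204 \left(151 \cdot \frac{1}{3} + 35 \left(- \frac{1}{154}\right)\right)} = \frac{1}{31779 - 204 \left(\frac{151}{3} - \frac{5}{22}\right)} = \frac{1}{31779 - \frac{112438}{11}} = \frac{1}{\frac{237131}{11}} = \frac{11}{237131}$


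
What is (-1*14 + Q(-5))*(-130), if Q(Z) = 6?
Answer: 1040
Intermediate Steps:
(-1*14 + Q(-5))*(-130) = (-1*14 + 6)*(-130) = (-14 + 6)*(-130) = -8*(-130) = 1040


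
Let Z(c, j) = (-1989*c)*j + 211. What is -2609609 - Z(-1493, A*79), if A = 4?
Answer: -940996152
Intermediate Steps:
Z(c, j) = 211 - 1989*c*j (Z(c, j) = -1989*c*j + 211 = 211 - 1989*c*j)
-2609609 - Z(-1493, A*79) = -2609609 - (211 - 1989*(-1493)*4*79) = -2609609 - (211 - 1989*(-1493)*316) = -2609609 - (211 + 938386332) = -2609609 - 1*938386543 = -2609609 - 938386543 = -940996152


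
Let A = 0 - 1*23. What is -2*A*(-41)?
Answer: -1886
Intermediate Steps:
A = -23 (A = 0 - 23 = -23)
-2*A*(-41) = -2*(-23)*(-41) = 46*(-41) = -1886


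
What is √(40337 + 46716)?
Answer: √87053 ≈ 295.05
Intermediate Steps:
√(40337 + 46716) = √87053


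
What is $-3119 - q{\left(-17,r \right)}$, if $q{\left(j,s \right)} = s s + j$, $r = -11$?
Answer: $-3223$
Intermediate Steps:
$q{\left(j,s \right)} = j + s^{2}$ ($q{\left(j,s \right)} = s^{2} + j = j + s^{2}$)
$-3119 - q{\left(-17,r \right)} = -3119 - \left(-17 + \left(-11\right)^{2}\right) = -3119 - \left(-17 + 121\right) = -3119 - 104 = -3223$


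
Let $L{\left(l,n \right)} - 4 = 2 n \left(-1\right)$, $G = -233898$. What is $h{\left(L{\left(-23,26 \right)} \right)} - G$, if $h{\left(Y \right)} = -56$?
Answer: $233842$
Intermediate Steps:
$L{\left(l,n \right)} = 4 - 2 n$ ($L{\left(l,n \right)} = 4 + 2 n \left(-1\right) = 4 - 2 n$)
$h{\left(L{\left(-23,26 \right)} \right)} - G = -56 - -233898 = -56 + 233898 = 233842$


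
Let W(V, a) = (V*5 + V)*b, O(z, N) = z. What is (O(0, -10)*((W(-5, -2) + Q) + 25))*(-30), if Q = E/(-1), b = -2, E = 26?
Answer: 0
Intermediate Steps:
Q = -26 (Q = 26/(-1) = 26*(-1) = -26)
W(V, a) = -12*V (W(V, a) = (V*5 + V)*(-2) = (5*V + V)*(-2) = (6*V)*(-2) = -12*V)
(O(0, -10)*((W(-5, -2) + Q) + 25))*(-30) = (0*((-12*(-5) - 26) + 25))*(-30) = (0*((60 - 26) + 25))*(-30) = (0*(34 + 25))*(-30) = (0*59)*(-30) = 0*(-30) = 0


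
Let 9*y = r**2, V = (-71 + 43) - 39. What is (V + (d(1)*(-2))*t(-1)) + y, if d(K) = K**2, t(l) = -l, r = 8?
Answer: -557/9 ≈ -61.889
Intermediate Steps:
V = -67 (V = -28 - 39 = -67)
y = 64/9 (y = (1/9)*8**2 = (1/9)*64 = 64/9 ≈ 7.1111)
(V + (d(1)*(-2))*t(-1)) + y = (-67 + (1**2*(-2))*(-1*(-1))) + 64/9 = (-67 + (1*(-2))*1) + 64/9 = (-67 - 2*1) + 64/9 = (-67 - 2) + 64/9 = -69 + 64/9 = -557/9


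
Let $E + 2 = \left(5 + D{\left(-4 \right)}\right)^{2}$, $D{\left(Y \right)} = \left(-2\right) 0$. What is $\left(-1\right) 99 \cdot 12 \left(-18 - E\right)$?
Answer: $48708$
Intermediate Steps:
$D{\left(Y \right)} = 0$
$E = 23$ ($E = -2 + \left(5 + 0\right)^{2} = -2 + 5^{2} = -2 + 25 = 23$)
$\left(-1\right) 99 \cdot 12 \left(-18 - E\right) = \left(-1\right) 99 \cdot 12 \left(-18 - 23\right) = \left(-99\right) 12 \left(-18 - 23\right) = \left(-1188\right) \left(-41\right) = 48708$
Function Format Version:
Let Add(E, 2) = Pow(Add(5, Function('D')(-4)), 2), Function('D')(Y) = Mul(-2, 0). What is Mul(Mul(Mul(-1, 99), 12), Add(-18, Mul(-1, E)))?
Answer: 48708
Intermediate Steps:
Function('D')(Y) = 0
E = 23 (E = Add(-2, Pow(Add(5, 0), 2)) = Add(-2, Pow(5, 2)) = Add(-2, 25) = 23)
Mul(Mul(Mul(-1, 99), 12), Add(-18, Mul(-1, E))) = Mul(Mul(Mul(-1, 99), 12), Add(-18, Mul(-1, 23))) = Mul(Mul(-99, 12), Add(-18, -23)) = Mul(-1188, -41) = 48708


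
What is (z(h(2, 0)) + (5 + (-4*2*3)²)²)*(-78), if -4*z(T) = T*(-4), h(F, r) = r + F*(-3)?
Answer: -26329290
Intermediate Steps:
h(F, r) = r - 3*F
z(T) = T (z(T) = -T*(-4)/4 = -(-1)*T = T)
(z(h(2, 0)) + (5 + (-4*2*3)²)²)*(-78) = ((0 - 3*2) + (5 + (-4*2*3)²)²)*(-78) = ((0 - 6) + (5 + (-8*3)²)²)*(-78) = (-6 + (5 + (-24)²)²)*(-78) = (-6 + (5 + 576)²)*(-78) = (-6 + 581²)*(-78) = (-6 + 337561)*(-78) = 337555*(-78) = -26329290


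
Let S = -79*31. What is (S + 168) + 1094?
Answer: -1187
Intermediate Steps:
S = -2449
(S + 168) + 1094 = (-2449 + 168) + 1094 = -2281 + 1094 = -1187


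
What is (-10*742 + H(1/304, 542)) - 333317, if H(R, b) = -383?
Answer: -341120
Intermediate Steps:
(-10*742 + H(1/304, 542)) - 333317 = (-10*742 - 383) - 333317 = (-7420 - 383) - 333317 = -7803 - 333317 = -341120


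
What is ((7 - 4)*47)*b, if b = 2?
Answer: 282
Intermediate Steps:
((7 - 4)*47)*b = ((7 - 4)*47)*2 = (3*47)*2 = 141*2 = 282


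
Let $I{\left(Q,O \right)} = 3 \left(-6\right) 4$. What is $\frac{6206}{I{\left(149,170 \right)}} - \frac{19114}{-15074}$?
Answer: $- \frac{23043259}{271332} \approx -84.926$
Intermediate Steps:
$I{\left(Q,O \right)} = -72$ ($I{\left(Q,O \right)} = \left(-18\right) 4 = -72$)
$\frac{6206}{I{\left(149,170 \right)}} - \frac{19114}{-15074} = \frac{6206}{-72} - \frac{19114}{-15074} = 6206 \left(- \frac{1}{72}\right) - - \frac{9557}{7537} = - \frac{3103}{36} + \frac{9557}{7537} = - \frac{23043259}{271332}$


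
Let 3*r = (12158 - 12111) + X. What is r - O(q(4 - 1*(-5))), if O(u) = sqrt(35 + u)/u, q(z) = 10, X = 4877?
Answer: 4924/3 - 3*sqrt(5)/10 ≈ 1640.7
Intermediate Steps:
O(u) = sqrt(35 + u)/u
r = 4924/3 (r = ((12158 - 12111) + 4877)/3 = (47 + 4877)/3 = (1/3)*4924 = 4924/3 ≈ 1641.3)
r - O(q(4 - 1*(-5))) = 4924/3 - sqrt(35 + 10)/10 = 4924/3 - sqrt(45)/10 = 4924/3 - 3*sqrt(5)/10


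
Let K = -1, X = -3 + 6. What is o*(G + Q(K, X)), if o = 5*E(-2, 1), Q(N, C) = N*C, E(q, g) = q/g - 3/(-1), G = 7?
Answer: 20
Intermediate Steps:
X = 3
E(q, g) = 3 + q/g (E(q, g) = q/g - 3*(-1) = q/g + 3 = 3 + q/g)
Q(N, C) = C*N
o = 5 (o = 5*(3 - 2/1) = 5*(3 - 2*1) = 5*(3 - 2) = 5*1 = 5)
o*(G + Q(K, X)) = 5*(7 + 3*(-1)) = 5*(7 - 3) = 5*4 = 20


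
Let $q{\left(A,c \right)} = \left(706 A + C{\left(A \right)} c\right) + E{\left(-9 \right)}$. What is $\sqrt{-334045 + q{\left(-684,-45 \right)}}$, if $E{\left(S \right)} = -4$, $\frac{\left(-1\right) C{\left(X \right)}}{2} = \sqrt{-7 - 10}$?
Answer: $\sqrt{-816953 + 90 i \sqrt{17}} \approx 0.205 + 903.85 i$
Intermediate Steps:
$C{\left(X \right)} = - 2 i \sqrt{17}$ ($C{\left(X \right)} = - 2 \sqrt{-7 - 10} = - 2 \sqrt{-17} = - 2 i \sqrt{17}$)
$q{\left(A,c \right)} = -4 + 706 A - 2 i c \sqrt{17}$ ($q{\left(A,c \right)} = \left(706 A + - 2 i \sqrt{17} c\right) - 4 = \left(706 A - 2 i c \sqrt{17}\right) - 4 = -4 + 706 A - 2 i c \sqrt{17}$)
$\sqrt{-334045 + q{\left(-684,-45 \right)}} = \sqrt{-334045 - \left(482908 + 2 i \left(-45\right) \sqrt{17}\right)} = \sqrt{-334045 - \left(482908 - 90 i \sqrt{17}\right)} = \sqrt{-816953 + 90 i \sqrt{17}}$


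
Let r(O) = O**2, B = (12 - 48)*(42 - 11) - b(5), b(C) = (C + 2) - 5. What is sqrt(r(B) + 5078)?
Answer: sqrt(1255002) ≈ 1120.3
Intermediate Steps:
b(C) = -3 + C (b(C) = (2 + C) - 5 = -3 + C)
B = -1118 (B = (12 - 48)*(42 - 11) - (-3 + 5) = -36*31 - 1*2 = -1116 - 2 = -1118)
sqrt(r(B) + 5078) = sqrt((-1118)**2 + 5078) = sqrt(1249924 + 5078) = sqrt(1255002)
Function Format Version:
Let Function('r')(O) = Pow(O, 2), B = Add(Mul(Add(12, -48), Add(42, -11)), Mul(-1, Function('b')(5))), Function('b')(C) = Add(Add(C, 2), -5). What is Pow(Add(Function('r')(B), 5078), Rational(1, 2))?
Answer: Pow(1255002, Rational(1, 2)) ≈ 1120.3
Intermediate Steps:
Function('b')(C) = Add(-3, C) (Function('b')(C) = Add(Add(2, C), -5) = Add(-3, C))
B = -1118 (B = Add(Mul(Add(12, -48), Add(42, -11)), Mul(-1, Add(-3, 5))) = Add(Mul(-36, 31), Mul(-1, 2)) = Add(-1116, -2) = -1118)
Pow(Add(Function('r')(B), 5078), Rational(1, 2)) = Pow(Add(Pow(-1118, 2), 5078), Rational(1, 2)) = Pow(Add(1249924, 5078), Rational(1, 2)) = Pow(1255002, Rational(1, 2))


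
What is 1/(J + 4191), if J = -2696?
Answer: 1/1495 ≈ 0.00066890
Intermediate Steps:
1/(J + 4191) = 1/(-2696 + 4191) = 1/1495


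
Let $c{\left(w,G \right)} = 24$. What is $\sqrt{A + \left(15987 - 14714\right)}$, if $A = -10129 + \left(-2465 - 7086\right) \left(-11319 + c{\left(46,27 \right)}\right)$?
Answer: $3 \sqrt{11985521} \approx 10386.0$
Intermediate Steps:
$A = 107868416$ ($A = -10129 + \left(-2465 - 7086\right) \left(-11319 + 24\right) = -10129 - -107878545 = -10129 + 107878545 = 107868416$)
$\sqrt{A + \left(15987 - 14714\right)} = \sqrt{107868416 + \left(15987 - 14714\right)} = \sqrt{107868416 + 1273} = \sqrt{107869689} = 3 \sqrt{11985521}$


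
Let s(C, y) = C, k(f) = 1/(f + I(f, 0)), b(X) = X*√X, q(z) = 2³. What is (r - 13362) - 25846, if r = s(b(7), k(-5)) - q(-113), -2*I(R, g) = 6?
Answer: -39216 + 7*√7 ≈ -39198.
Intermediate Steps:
I(R, g) = -3 (I(R, g) = -½*6 = -3)
q(z) = 8
b(X) = X^(3/2)
k(f) = 1/(-3 + f) (k(f) = 1/(f - 3) = 1/(-3 + f))
r = -8 + 7*√7 (r = 7^(3/2) - 1*8 = 7*√7 - 8 = -8 + 7*√7 ≈ 10.520)
(r - 13362) - 25846 = ((-8 + 7*√7) - 13362) - 25846 = (-13370 + 7*√7) - 25846 = -39216 + 7*√7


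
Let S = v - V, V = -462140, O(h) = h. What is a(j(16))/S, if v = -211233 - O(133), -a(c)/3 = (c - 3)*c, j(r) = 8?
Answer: -60/125387 ≈ -0.00047852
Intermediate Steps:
a(c) = -3*c*(-3 + c) (a(c) = -3*(c - 3)*c = -3*(-3 + c)*c = -3*c*(-3 + c))
v = -211366 (v = -211233 - 1*133 = -211233 - 133 = -211366)
S = 250774 (S = -211366 - 1*(-462140) = -211366 + 462140 = 250774)
a(j(16))/S = (3*8*(3 - 1*8))/250774 = (3*8*(3 - 8))*(1/250774) = (3*8*(-5))*(1/250774) = -120*1/250774 = -60/125387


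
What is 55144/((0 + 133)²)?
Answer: 55144/17689 ≈ 3.1174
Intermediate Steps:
55144/((0 + 133)²) = 55144/(133²) = 55144/17689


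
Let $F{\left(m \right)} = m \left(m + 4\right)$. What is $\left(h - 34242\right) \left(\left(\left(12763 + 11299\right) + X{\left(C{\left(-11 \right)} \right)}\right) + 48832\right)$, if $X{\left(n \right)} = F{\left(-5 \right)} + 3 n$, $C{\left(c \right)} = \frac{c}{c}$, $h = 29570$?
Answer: $-340598144$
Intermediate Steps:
$C{\left(c \right)} = 1$
$F{\left(m \right)} = m \left(4 + m\right)$
$X{\left(n \right)} = 5 + 3 n$ ($X{\left(n \right)} = - 5 \left(4 - 5\right) + 3 n = \left(-5\right) \left(-1\right) + 3 n = 5 + 3 n$)
$\left(h - 34242\right) \left(\left(\left(12763 + 11299\right) + X{\left(C{\left(-11 \right)} \right)}\right) + 48832\right) = \left(29570 - 34242\right) \left(\left(\left(12763 + 11299\right) + \left(5 + 3 \cdot 1\right)\right) + 48832\right) = - 4672 \left(\left(24062 + \left(5 + 3\right)\right) + 48832\right) = - 4672 \left(\left(24062 + 8\right) + 48832\right) = - 4672 \left(24070 + 48832\right) = \left(-4672\right) 72902 = -340598144$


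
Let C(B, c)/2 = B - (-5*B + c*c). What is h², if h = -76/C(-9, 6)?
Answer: 361/2025 ≈ 0.17827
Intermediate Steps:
C(B, c) = -2*c² + 12*B (C(B, c) = 2*(B - (-5*B + c*c)) = 2*(B - (-5*B + c²)) = 2*(B - (c² - 5*B)) = 2*(B + (-c² + 5*B)) = 2*(-c² + 6*B) = -2*c² + 12*B)
h = 19/45 (h = -76/(-2*6² + 12*(-9)) = -76/(-2*36 - 108) = -76/(-72 - 108) = -76/(-180) = -76*(-1/180) = 19/45 ≈ 0.42222)
h² = (19/45)² = 361/2025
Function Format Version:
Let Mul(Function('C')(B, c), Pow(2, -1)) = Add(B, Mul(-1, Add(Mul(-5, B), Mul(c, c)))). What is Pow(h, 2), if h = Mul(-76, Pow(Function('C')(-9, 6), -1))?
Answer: Rational(361, 2025) ≈ 0.17827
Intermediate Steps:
Function('C')(B, c) = Add(Mul(-2, Pow(c, 2)), Mul(12, B)) (Function('C')(B, c) = Mul(2, Add(B, Mul(-1, Add(Mul(-5, B), Mul(c, c))))) = Mul(2, Add(B, Mul(-1, Add(Mul(-5, B), Pow(c, 2))))) = Mul(2, Add(B, Mul(-1, Add(Pow(c, 2), Mul(-5, B))))) = Mul(2, Add(B, Add(Mul(-1, Pow(c, 2)), Mul(5, B)))) = Mul(2, Add(Mul(-1, Pow(c, 2)), Mul(6, B))) = Add(Mul(-2, Pow(c, 2)), Mul(12, B)))
h = Rational(19, 45) (h = Mul(-76, Pow(Add(Mul(-2, Pow(6, 2)), Mul(12, -9)), -1)) = Mul(-76, Pow(Add(Mul(-2, 36), -108), -1)) = Mul(-76, Pow(Add(-72, -108), -1)) = Mul(-76, Pow(-180, -1)) = Mul(-76, Rational(-1, 180)) = Rational(19, 45) ≈ 0.42222)
Pow(h, 2) = Pow(Rational(19, 45), 2) = Rational(361, 2025)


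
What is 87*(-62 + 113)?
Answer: 4437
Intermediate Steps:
87*(-62 + 113) = 87*51 = 4437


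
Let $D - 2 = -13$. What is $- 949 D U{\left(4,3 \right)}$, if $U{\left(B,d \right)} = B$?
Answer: $41756$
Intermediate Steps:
$D = -11$ ($D = 2 - 13 = -11$)
$- 949 D U{\left(4,3 \right)} = - 949 \left(\left(-11\right) 4\right) = \left(-949\right) \left(-44\right) = 41756$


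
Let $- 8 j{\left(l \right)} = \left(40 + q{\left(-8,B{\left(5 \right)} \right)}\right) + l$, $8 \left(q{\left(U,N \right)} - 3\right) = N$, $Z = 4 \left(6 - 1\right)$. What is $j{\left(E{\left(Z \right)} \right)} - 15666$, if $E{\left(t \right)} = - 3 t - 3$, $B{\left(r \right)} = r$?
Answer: $- \frac{1002469}{64} \approx -15664.0$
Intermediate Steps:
$Z = 20$ ($Z = 4 \cdot 5 = 20$)
$E{\left(t \right)} = -3 - 3 t$
$q{\left(U,N \right)} = 3 + \frac{N}{8}$
$j{\left(l \right)} = - \frac{349}{64} - \frac{l}{8}$ ($j{\left(l \right)} = - \frac{\left(40 + \left(3 + \frac{1}{8} \cdot 5\right)\right) + l}{8} = - \frac{\left(40 + \left(3 + \frac{5}{8}\right)\right) + l}{8} = - \frac{\left(40 + \frac{29}{8}\right) + l}{8} = - \frac{\frac{349}{8} + l}{8} = - \frac{349}{64} - \frac{l}{8}$)
$j{\left(E{\left(Z \right)} \right)} - 15666 = \left(- \frac{349}{64} - \frac{-3 - 60}{8}\right) - 15666 = \left(- \frac{349}{64} - - \frac{63}{8}\right) - 15666 = \left(- \frac{349}{64} + \frac{63}{8}\right) - 15666 = \frac{155}{64} - 15666 = - \frac{1002469}{64}$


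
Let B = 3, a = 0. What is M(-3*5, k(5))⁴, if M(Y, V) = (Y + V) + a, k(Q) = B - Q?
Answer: 83521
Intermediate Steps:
k(Q) = 3 - Q
M(Y, V) = V + Y (M(Y, V) = (Y + V) + 0 = (V + Y) + 0 = V + Y)
M(-3*5, k(5))⁴ = ((3 - 1*5) - 3*5)⁴ = ((3 - 5) - 15)⁴ = (-2 - 15)⁴ = (-17)⁴ = 83521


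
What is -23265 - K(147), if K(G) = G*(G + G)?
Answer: -66483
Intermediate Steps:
K(G) = 2*G² (K(G) = G*(2*G) = 2*G²)
-23265 - K(147) = -23265 - 2*147² = -23265 - 2*21609 = -23265 - 1*43218 = -23265 - 43218 = -66483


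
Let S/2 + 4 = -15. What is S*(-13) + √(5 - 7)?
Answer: 494 + I*√2 ≈ 494.0 + 1.4142*I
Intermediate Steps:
S = -38 (S = -8 + 2*(-15) = -8 - 30 = -38)
S*(-13) + √(5 - 7) = -38*(-13) + √(5 - 7) = 494 + √(-2) = 494 + I*√2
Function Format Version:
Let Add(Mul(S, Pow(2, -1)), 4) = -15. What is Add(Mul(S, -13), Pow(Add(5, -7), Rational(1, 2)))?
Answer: Add(494, Mul(I, Pow(2, Rational(1, 2)))) ≈ Add(494.00, Mul(1.4142, I))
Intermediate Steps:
S = -38 (S = Add(-8, Mul(2, -15)) = Add(-8, -30) = -38)
Add(Mul(S, -13), Pow(Add(5, -7), Rational(1, 2))) = Add(Mul(-38, -13), Pow(Add(5, -7), Rational(1, 2))) = Add(494, Pow(-2, Rational(1, 2))) = Add(494, Mul(I, Pow(2, Rational(1, 2))))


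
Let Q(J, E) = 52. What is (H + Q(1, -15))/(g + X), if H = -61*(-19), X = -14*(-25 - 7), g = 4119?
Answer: 1211/4567 ≈ 0.26516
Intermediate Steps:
X = 448 (X = -14*(-32) = 448)
H = 1159
(H + Q(1, -15))/(g + X) = (1159 + 52)/(4119 + 448) = 1211/4567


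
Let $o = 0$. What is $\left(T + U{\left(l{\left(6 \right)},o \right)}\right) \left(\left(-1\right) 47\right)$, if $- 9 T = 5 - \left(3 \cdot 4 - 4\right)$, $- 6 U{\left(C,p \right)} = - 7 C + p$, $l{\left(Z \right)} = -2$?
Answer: $94$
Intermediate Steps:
$U{\left(C,p \right)} = - \frac{p}{6} + \frac{7 C}{6}$ ($U{\left(C,p \right)} = - \frac{- 7 C + p}{6} = - \frac{p - 7 C}{6} = - \frac{p}{6} + \frac{7 C}{6}$)
$T = \frac{1}{3}$ ($T = - \frac{5 - \left(3 \cdot 4 - 4\right)}{9} = - \frac{5 - \left(12 - 4\right)}{9} = - \frac{5 - 8}{9} = \left(- \frac{1}{9}\right) \left(-3\right) = \frac{1}{3} \approx 0.33333$)
$\left(T + U{\left(l{\left(6 \right)},o \right)}\right) \left(\left(-1\right) 47\right) = \left(\frac{1}{3} + \left(\left(- \frac{1}{6}\right) 0 + \frac{7}{6} \left(-2\right)\right)\right) \left(\left(-1\right) 47\right) = \left(\frac{1}{3} + \left(0 - \frac{7}{3}\right)\right) \left(-47\right) = \left(\frac{1}{3} - \frac{7}{3}\right) \left(-47\right) = \left(-2\right) \left(-47\right) = 94$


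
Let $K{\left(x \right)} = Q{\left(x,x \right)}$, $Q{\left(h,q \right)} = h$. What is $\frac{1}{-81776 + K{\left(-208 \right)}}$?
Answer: $- \frac{1}{81984} \approx -1.2198 \cdot 10^{-5}$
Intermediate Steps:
$K{\left(x \right)} = x$
$\frac{1}{-81776 + K{\left(-208 \right)}} = \frac{1}{-81776 - 208} = \frac{1}{-81984} = - \frac{1}{81984}$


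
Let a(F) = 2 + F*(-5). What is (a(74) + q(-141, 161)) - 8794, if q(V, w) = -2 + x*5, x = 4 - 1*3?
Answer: -9159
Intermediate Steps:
x = 1 (x = 4 - 3 = 1)
q(V, w) = 3 (q(V, w) = -2 + 1*5 = -2 + 5 = 3)
a(F) = 2 - 5*F
(a(74) + q(-141, 161)) - 8794 = ((2 - 5*74) + 3) - 8794 = ((2 - 370) + 3) - 8794 = (-368 + 3) - 8794 = -365 - 8794 = -9159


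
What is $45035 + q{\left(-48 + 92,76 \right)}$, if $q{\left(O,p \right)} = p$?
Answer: $45111$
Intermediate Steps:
$45035 + q{\left(-48 + 92,76 \right)} = 45035 + 76 = 45111$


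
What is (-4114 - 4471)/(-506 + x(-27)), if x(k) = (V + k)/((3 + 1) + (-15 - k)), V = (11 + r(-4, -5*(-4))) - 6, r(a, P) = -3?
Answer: 137360/8121 ≈ 16.914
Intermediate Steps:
V = 2 (V = (11 - 3) - 6 = 8 - 6 = 2)
x(k) = (2 + k)/(-11 - k) (x(k) = (2 + k)/((3 + 1) + (-15 - k)) = (2 + k)/(4 + (-15 - k)) = (2 + k)/(-11 - k))
(-4114 - 4471)/(-506 + x(-27)) = (-4114 - 4471)/(-506 + (-2 - 1*(-27))/(11 - 27)) = -8585/(-506 + (-2 + 27)/(-16)) = -8585/(-506 - 1/16*25) = -8585/(-506 - 25/16) = -8585/(-8121/16) = -8585*(-16/8121) = 137360/8121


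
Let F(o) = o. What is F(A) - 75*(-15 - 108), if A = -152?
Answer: 9073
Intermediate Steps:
F(A) - 75*(-15 - 108) = -152 - 75*(-15 - 108) = -152 - 75*(-123) = -152 - 1*(-9225) = -152 + 9225 = 9073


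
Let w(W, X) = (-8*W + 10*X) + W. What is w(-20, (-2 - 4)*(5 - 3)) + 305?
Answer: 325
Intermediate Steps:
w(W, X) = -7*W + 10*X
w(-20, (-2 - 4)*(5 - 3)) + 305 = (-7*(-20) + 10*((-2 - 4)*(5 - 3))) + 305 = (140 + 10*(-6*2)) + 305 = (140 + 10*(-12)) + 305 = (140 - 120) + 305 = 20 + 305 = 325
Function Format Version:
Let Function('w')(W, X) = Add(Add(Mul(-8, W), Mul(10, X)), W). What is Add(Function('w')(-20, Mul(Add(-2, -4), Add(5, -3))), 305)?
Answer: 325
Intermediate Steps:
Function('w')(W, X) = Add(Mul(-7, W), Mul(10, X))
Add(Function('w')(-20, Mul(Add(-2, -4), Add(5, -3))), 305) = Add(Add(Mul(-7, -20), Mul(10, Mul(Add(-2, -4), Add(5, -3)))), 305) = Add(Add(140, Mul(10, Mul(-6, 2))), 305) = Add(Add(140, Mul(10, -12)), 305) = Add(Add(140, -120), 305) = Add(20, 305) = 325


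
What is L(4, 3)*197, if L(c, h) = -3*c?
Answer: -2364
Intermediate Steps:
L(4, 3)*197 = -3*4*197 = -12*197 = -2364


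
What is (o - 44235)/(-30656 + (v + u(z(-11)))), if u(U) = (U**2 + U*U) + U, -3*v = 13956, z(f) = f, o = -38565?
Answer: 82800/35077 ≈ 2.3605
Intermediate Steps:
v = -4652 (v = -1/3*13956 = -4652)
u(U) = U + 2*U**2 (u(U) = (U**2 + U**2) + U = 2*U**2 + U = U + 2*U**2)
(o - 44235)/(-30656 + (v + u(z(-11)))) = (-38565 - 44235)/(-30656 + (-4652 - 11*(1 + 2*(-11)))) = -82800/(-30656 + (-4652 - 11*(1 - 22))) = -82800/(-30656 + (-4652 - 11*(-21))) = -82800/(-30656 + (-4652 + 231)) = -82800/(-30656 - 4421) = -82800/(-35077) = -82800*(-1/35077) = 82800/35077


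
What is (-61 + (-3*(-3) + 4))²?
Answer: 2304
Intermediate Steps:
(-61 + (-3*(-3) + 4))² = (-61 + (9 + 4))² = (-61 + 13)² = (-48)² = 2304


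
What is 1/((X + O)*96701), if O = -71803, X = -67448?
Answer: -1/13465710951 ≈ -7.4263e-11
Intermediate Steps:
1/((X + O)*96701) = 1/(-67448 - 71803*96701) = (1/96701)/(-139251) = -1/139251*1/96701 = -1/13465710951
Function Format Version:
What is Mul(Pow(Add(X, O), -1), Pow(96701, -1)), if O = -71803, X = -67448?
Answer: Rational(-1, 13465710951) ≈ -7.4263e-11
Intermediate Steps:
Mul(Pow(Add(X, O), -1), Pow(96701, -1)) = Mul(Pow(Add(-67448, -71803), -1), Pow(96701, -1)) = Mul(Pow(-139251, -1), Rational(1, 96701)) = Mul(Rational(-1, 139251), Rational(1, 96701)) = Rational(-1, 13465710951)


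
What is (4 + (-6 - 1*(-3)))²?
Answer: 1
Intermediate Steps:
(4 + (-6 - 1*(-3)))² = (4 + (-6 + 3))² = (4 - 3)² = 1² = 1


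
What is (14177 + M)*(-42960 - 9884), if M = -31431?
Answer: 911770376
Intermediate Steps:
(14177 + M)*(-42960 - 9884) = (14177 - 31431)*(-42960 - 9884) = -17254*(-52844) = 911770376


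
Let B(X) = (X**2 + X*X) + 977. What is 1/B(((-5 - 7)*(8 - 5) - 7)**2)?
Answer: 1/6838579 ≈ 1.4623e-7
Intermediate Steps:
B(X) = 977 + 2*X**2 (B(X) = (X**2 + X**2) + 977 = 2*X**2 + 977 = 977 + 2*X**2)
1/B(((-5 - 7)*(8 - 5) - 7)**2) = 1/(977 + 2*(((-5 - 7)*(8 - 5) - 7)**2)**2) = 1/(977 + 2*((-12*3 - 7)**2)**2) = 1/(977 + 2*((-36 - 7)**2)**2) = 1/(977 + 2*((-43)**2)**2) = 1/(977 + 2*1849**2) = 1/(977 + 2*3418801) = 1/(977 + 6837602) = 1/6838579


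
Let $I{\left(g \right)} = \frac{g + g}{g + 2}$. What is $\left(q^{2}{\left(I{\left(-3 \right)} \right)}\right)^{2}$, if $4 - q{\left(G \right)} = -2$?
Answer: $1296$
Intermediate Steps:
$I{\left(g \right)} = \frac{2 g}{2 + g}$
$q{\left(G \right)} = 6$ ($q{\left(G \right)} = 4 - -2 = 4 + 2 = 6$)
$\left(q^{2}{\left(I{\left(-3 \right)} \right)}\right)^{2} = \left(6^{2}\right)^{2} = 36^{2} = 1296$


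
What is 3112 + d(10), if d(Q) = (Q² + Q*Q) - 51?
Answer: 3261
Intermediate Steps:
d(Q) = -51 + 2*Q² (d(Q) = (Q² + Q²) - 51 = 2*Q² - 51 = -51 + 2*Q²)
3112 + d(10) = 3112 + (-51 + 2*10²) = 3112 + (-51 + 2*100) = 3112 + (-51 + 200) = 3112 + 149 = 3261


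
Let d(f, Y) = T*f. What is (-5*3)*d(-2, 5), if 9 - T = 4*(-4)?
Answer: 750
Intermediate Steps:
T = 25 (T = 9 - 4*(-4) = 9 - 1*(-16) = 9 + 16 = 25)
d(f, Y) = 25*f
(-5*3)*d(-2, 5) = (-5*3)*(25*(-2)) = -15*(-50) = 750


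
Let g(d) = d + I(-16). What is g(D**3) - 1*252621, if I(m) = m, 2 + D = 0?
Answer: -252645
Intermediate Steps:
D = -2 (D = -2 + 0 = -2)
g(d) = -16 + d (g(d) = d - 16 = -16 + d)
g(D**3) - 1*252621 = (-16 + (-2)**3) - 1*252621 = (-16 - 8) - 252621 = -24 - 252621 = -252645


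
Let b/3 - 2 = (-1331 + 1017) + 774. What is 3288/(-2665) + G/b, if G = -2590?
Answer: -818537/263835 ≈ -3.1025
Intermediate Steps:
b = 1386 (b = 6 + 3*((-1331 + 1017) + 774) = 6 + 3*(-314 + 774) = 6 + 3*460 = 6 + 1380 = 1386)
3288/(-2665) + G/b = 3288/(-2665) - 2590/1386 = 3288*(-1/2665) - 2590*1/1386 = -3288/2665 - 185/99 = -818537/263835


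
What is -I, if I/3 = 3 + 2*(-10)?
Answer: 51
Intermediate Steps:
I = -51 (I = 3*(3 + 2*(-10)) = 3*(3 - 20) = 3*(-17) = -51)
-I = -1*(-51) = 51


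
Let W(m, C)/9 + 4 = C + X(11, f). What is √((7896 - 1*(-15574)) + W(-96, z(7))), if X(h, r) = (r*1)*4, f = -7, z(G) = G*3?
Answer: √23371 ≈ 152.88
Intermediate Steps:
z(G) = 3*G
X(h, r) = 4*r (X(h, r) = r*4 = 4*r)
W(m, C) = -288 + 9*C (W(m, C) = -36 + 9*(C + 4*(-7)) = -36 + 9*(C - 28) = -36 + 9*(-28 + C) = -36 + (-252 + 9*C) = -288 + 9*C)
√((7896 - 1*(-15574)) + W(-96, z(7))) = √((7896 - 1*(-15574)) + (-288 + 9*(3*7))) = √((7896 + 15574) + (-288 + 9*21)) = √(23470 + (-288 + 189)) = √(23470 - 99) = √23371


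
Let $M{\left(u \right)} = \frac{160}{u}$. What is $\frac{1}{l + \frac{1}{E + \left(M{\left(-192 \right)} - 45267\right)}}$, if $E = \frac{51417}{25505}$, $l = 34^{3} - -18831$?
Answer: $\frac{6927028033}{402702774545425} \approx 1.7201 \cdot 10^{-5}$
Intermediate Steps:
$l = 58135$ ($l = 39304 + 18831 = 58135$)
$E = \frac{51417}{25505}$ ($E = 51417 \cdot \frac{1}{25505} = \frac{51417}{25505} \approx 2.016$)
$\frac{1}{l + \frac{1}{E + \left(M{\left(-192 \right)} - 45267\right)}} = \frac{1}{58135 + \frac{1}{\frac{51417}{25505} - \left(45267 - \frac{160}{-192}\right)}} = \frac{1}{58135 + \frac{1}{\frac{51417}{25505} + \left(160 \left(- \frac{1}{192}\right) - 45267\right)}} = \frac{1}{58135 + \frac{1}{\frac{51417}{25505} - \frac{271607}{6}}} = \frac{1}{58135 + \frac{1}{- \frac{6927028033}{153030}}} = \frac{1}{58135 - \frac{153030}{6927028033}} = \frac{1}{\frac{402702774545425}{6927028033}} = \frac{6927028033}{402702774545425}$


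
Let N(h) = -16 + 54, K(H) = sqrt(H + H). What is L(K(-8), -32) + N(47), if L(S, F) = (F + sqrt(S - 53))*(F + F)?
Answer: 2086 - 64*sqrt(-53 + 4*I) ≈ 2068.4 - 466.26*I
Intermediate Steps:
K(H) = sqrt(2)*sqrt(H) (K(H) = sqrt(2*H) = sqrt(2)*sqrt(H))
N(h) = 38
L(S, F) = 2*F*(F + sqrt(-53 + S)) (L(S, F) = (F + sqrt(-53 + S))*(2*F) = 2*F*(F + sqrt(-53 + S)))
L(K(-8), -32) + N(47) = 2*(-32)*(-32 + sqrt(-53 + sqrt(2)*sqrt(-8))) + 38 = 2*(-32)*(-32 + sqrt(-53 + sqrt(2)*(2*I*sqrt(2)))) + 38 = 2*(-32)*(-32 + sqrt(-53 + 4*I)) + 38 = (2048 - 64*sqrt(-53 + 4*I)) + 38 = 2086 - 64*sqrt(-53 + 4*I)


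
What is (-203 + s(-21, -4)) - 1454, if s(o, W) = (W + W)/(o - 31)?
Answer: -21539/13 ≈ -1656.8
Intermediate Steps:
s(o, W) = 2*W/(-31 + o) (s(o, W) = (2*W)/(-31 + o) = 2*W/(-31 + o))
(-203 + s(-21, -4)) - 1454 = (-203 + 2*(-4)/(-31 - 21)) - 1454 = (-203 + 2*(-4)/(-52)) - 1454 = (-203 + 2*(-4)*(-1/52)) - 1454 = (-203 + 2/13) - 1454 = -2637/13 - 1454 = -21539/13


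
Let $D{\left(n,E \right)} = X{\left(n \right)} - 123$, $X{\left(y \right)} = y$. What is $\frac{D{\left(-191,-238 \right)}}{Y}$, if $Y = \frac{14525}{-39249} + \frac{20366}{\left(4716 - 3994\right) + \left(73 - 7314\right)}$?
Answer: $\frac{3825779454}{42573029} \approx 89.864$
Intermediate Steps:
$D{\left(n,E \right)} = -123 + n$ ($D{\left(n,E \right)} = n - 123 = -123 + n$)
$Y = - \frac{42573029}{12184011}$ ($Y = 14525 \left(- \frac{1}{39249}\right) + \frac{20366}{722 - 7241} = - \frac{2075}{5607} + \frac{20366}{-6519} = - \frac{2075}{5607} + 20366 \left(- \frac{1}{6519}\right) = - \frac{2075}{5607} - \frac{20366}{6519} = - \frac{42573029}{12184011} \approx -3.4942$)
$\frac{D{\left(-191,-238 \right)}}{Y} = \frac{-123 - 191}{- \frac{42573029}{12184011}} = \left(-314\right) \left(- \frac{12184011}{42573029}\right) = \frac{3825779454}{42573029}$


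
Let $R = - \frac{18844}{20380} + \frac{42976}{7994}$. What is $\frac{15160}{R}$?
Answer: $\frac{308729079400}{90651493} \approx 3405.7$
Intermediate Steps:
$R = \frac{90651493}{20364715}$ ($R = \left(-18844\right) \frac{1}{20380} + 42976 \cdot \frac{1}{7994} = - \frac{4711}{5095} + \frac{21488}{3997} = \frac{90651493}{20364715} \approx 4.4514$)
$\frac{15160}{R} = \frac{15160}{\frac{90651493}{20364715}} = 15160 \cdot \frac{20364715}{90651493} = \frac{308729079400}{90651493}$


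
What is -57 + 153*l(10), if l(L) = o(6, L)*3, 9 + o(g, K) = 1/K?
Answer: -41421/10 ≈ -4142.1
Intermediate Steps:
o(g, K) = -9 + 1/K
l(L) = -27 + 3/L (l(L) = (-9 + 1/L)*3 = -27 + 3/L)
-57 + 153*l(10) = -57 + 153*(-27 + 3/10) = -57 + 153*(-267/10) = -57 - 40851/10 = -41421/10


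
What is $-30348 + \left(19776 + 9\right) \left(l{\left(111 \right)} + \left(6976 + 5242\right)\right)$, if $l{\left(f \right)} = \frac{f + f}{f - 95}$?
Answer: $\frac{1935818391}{8} \approx 2.4198 \cdot 10^{8}$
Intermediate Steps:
$l{\left(f \right)} = \frac{2 f}{-95 + f}$
$-30348 + \left(19776 + 9\right) \left(l{\left(111 \right)} + \left(6976 + 5242\right)\right) = -30348 + \left(19776 + 9\right) \left(2 \cdot 111 \frac{1}{-95 + 111} + \left(6976 + 5242\right)\right) = -30348 + 19785 \left(2 \cdot 111 \cdot \frac{1}{16} + 12218\right) = -30348 + 19785 \left(\frac{111}{8} + 12218\right) = -30348 + 19785 \cdot \frac{97855}{8} = -30348 + \frac{1936061175}{8} = \frac{1935818391}{8}$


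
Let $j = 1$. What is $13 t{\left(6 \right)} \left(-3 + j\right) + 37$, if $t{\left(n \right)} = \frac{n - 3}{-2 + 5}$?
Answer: $11$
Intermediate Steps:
$t{\left(n \right)} = -1 + \frac{n}{3}$ ($t{\left(n \right)} = \frac{-3 + n}{3} = \left(-3 + n\right) \frac{1}{3} = -1 + \frac{n}{3}$)
$13 t{\left(6 \right)} \left(-3 + j\right) + 37 = 13 \left(-1 + \frac{1}{3} \cdot 6\right) \left(-3 + 1\right) + 37 = 13 \left(-1 + 2\right) \left(-2\right) + 37 = 13 \cdot 1 \left(-2\right) + 37 = 13 \left(-2\right) + 37 = -26 + 37 = 11$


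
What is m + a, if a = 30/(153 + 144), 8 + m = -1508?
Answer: -150074/99 ≈ -1515.9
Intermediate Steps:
m = -1516 (m = -8 - 1508 = -1516)
a = 10/99 (a = 30/297 = 30*(1/297) = 10/99 ≈ 0.10101)
m + a = -1516 + 10/99 = -150074/99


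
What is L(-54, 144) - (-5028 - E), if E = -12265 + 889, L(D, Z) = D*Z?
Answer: -14124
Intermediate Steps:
E = -11376
L(-54, 144) - (-5028 - E) = -54*144 - (-5028 - 1*(-11376)) = -7776 - (-5028 + 11376) = -7776 - 1*6348 = -7776 - 6348 = -14124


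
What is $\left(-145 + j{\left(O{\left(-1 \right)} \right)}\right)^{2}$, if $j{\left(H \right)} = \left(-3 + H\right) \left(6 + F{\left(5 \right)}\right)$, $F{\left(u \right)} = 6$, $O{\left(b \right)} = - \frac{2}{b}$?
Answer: $24649$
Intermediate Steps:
$j{\left(H \right)} = -36 + 12 H$ ($j{\left(H \right)} = \left(-3 + H\right) \left(6 + 6\right) = \left(-3 + H\right) 12 = -36 + 12 H$)
$\left(-145 + j{\left(O{\left(-1 \right)} \right)}\right)^{2} = \left(-145 - \left(36 - 12 \left(- \frac{2}{-1}\right)\right)\right)^{2} = \left(-145 - \left(36 - 12 \left(\left(-2\right) \left(-1\right)\right)\right)\right)^{2} = \left(-145 + \left(-36 + 12 \cdot 2\right)\right)^{2} = \left(-145 + \left(-36 + 24\right)\right)^{2} = \left(-145 - 12\right)^{2} = \left(-157\right)^{2} = 24649$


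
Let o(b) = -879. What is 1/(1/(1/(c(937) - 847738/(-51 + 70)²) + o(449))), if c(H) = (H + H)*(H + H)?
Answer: -1113639818381/1266939498 ≈ -879.00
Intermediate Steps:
c(H) = 4*H² (c(H) = (2*H)*(2*H) = 4*H²)
1/(1/(1/(c(937) - 847738/(-51 + 70)²) + o(449))) = 1/(1/(1/(4*937² - 847738/(-51 + 70)²) - 879)) = 1/(1/(1/(4*877969 - 847738/(19²)) - 879)) = 1/(1/(1/(3511876 - 847738/361) - 879)) = 1/(1/(1/(1266939498/361) - 879)) = 1/(1/(361/1266939498 - 879)) = 1/(1/(-1113639818381/1266939498)) = 1/(-1266939498/1113639818381) = -1113639818381/1266939498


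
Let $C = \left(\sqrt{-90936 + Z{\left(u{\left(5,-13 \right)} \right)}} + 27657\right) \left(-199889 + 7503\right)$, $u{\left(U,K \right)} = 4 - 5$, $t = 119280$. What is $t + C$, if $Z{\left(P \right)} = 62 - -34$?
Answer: $-5320700322 - 384772 i \sqrt{22710} \approx -5.3207 \cdot 10^{9} - 5.7985 \cdot 10^{7} i$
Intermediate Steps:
$u{\left(U,K \right)} = -1$ ($u{\left(U,K \right)} = 4 - 5 = -1$)
$Z{\left(P \right)} = 96$ ($Z{\left(P \right)} = 62 + 34 = 96$)
$C = -5320819602 - 384772 i \sqrt{22710}$ ($C = \left(\sqrt{-90936 + 96} + 27657\right) \left(-199889 + 7503\right) = \left(\sqrt{-90840} + 27657\right) \left(-192386\right) = \left(2 i \sqrt{22710} + 27657\right) \left(-192386\right) = \left(27657 + 2 i \sqrt{22710}\right) \left(-192386\right) = -5320819602 - 384772 i \sqrt{22710} \approx -5.3208 \cdot 10^{9} - 5.7985 \cdot 10^{7} i$)
$t + C = 119280 - \left(5320819602 + 384772 i \sqrt{22710}\right) = -5320700322 - 384772 i \sqrt{22710}$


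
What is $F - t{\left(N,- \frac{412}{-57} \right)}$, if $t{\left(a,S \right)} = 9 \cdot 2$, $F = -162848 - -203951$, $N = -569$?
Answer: $41085$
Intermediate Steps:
$F = 41103$ ($F = -162848 + 203951 = 41103$)
$t{\left(a,S \right)} = 18$
$F - t{\left(N,- \frac{412}{-57} \right)} = 41103 - 18 = 41085$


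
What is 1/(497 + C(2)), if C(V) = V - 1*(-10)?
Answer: 1/509 ≈ 0.0019646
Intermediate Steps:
C(V) = 10 + V (C(V) = V + 10 = 10 + V)
1/(497 + C(2)) = 1/(497 + (10 + 2)) = 1/(497 + 12) = 1/509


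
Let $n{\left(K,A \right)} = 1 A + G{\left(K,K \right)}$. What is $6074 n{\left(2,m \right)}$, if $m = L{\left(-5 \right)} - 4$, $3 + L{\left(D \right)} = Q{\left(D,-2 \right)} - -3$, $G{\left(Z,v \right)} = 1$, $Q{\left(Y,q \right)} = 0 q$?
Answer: $-18222$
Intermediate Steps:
$Q{\left(Y,q \right)} = 0$
$L{\left(D \right)} = 0$ ($L{\left(D \right)} = -3 + \left(0 - -3\right) = -3 + \left(0 + 3\right) = -3 + 3 = 0$)
$m = -4$ ($m = 0 - 4 = -4$)
$n{\left(K,A \right)} = 1 + A$ ($n{\left(K,A \right)} = 1 A + 1 = A + 1 = 1 + A$)
$6074 n{\left(2,m \right)} = 6074 \left(1 - 4\right) = 6074 \left(-3\right) = -18222$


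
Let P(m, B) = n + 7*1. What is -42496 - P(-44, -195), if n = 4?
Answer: -42507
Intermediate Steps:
P(m, B) = 11 (P(m, B) = 4 + 7*1 = 4 + 7 = 11)
-42496 - P(-44, -195) = -42496 - 1*11 = -42496 - 11 = -42507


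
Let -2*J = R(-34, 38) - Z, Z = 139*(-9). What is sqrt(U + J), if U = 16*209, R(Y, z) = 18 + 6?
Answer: sqrt(10826)/2 ≈ 52.024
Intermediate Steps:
R(Y, z) = 24
Z = -1251
U = 3344
J = -1275/2 (J = -(24 - 1*(-1251))/2 = -(24 + 1251)/2 = -1/2*1275 = -1275/2 ≈ -637.50)
sqrt(U + J) = sqrt(3344 - 1275/2) = sqrt(5413/2) = sqrt(10826)/2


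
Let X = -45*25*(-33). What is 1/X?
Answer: 1/37125 ≈ 2.6936e-5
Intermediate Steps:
X = 37125 (X = -1125*(-33) = 37125)
1/X = 1/37125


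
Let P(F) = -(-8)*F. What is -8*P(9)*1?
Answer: -576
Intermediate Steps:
P(F) = 8*F
-8*P(9)*1 = -64*9*1 = -8*72*1 = -576*1 = -576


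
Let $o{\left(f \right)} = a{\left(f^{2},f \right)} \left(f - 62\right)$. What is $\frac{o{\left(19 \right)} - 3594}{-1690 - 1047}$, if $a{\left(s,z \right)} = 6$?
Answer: $\frac{3852}{2737} \approx 1.4074$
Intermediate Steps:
$o{\left(f \right)} = -372 + 6 f$ ($o{\left(f \right)} = 6 \left(f - 62\right) = 6 \left(-62 + f\right) = -372 + 6 f$)
$\frac{o{\left(19 \right)} - 3594}{-1690 - 1047} = \frac{\left(-372 + 6 \cdot 19\right) - 3594}{-1690 - 1047} = \frac{\left(-372 + 114\right) - 3594}{-2737} = \left(-258 - 3594\right) \left(- \frac{1}{2737}\right) = \left(-3852\right) \left(- \frac{1}{2737}\right) = \frac{3852}{2737}$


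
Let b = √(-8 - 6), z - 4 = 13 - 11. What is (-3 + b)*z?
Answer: -18 + 6*I*√14 ≈ -18.0 + 22.45*I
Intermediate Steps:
z = 6 (z = 4 + (13 - 11) = 4 + 2 = 6)
b = I*√14 (b = √(-14) = I*√14 ≈ 3.7417*I)
(-3 + b)*z = (-3 + I*√14)*6 = -18 + 6*I*√14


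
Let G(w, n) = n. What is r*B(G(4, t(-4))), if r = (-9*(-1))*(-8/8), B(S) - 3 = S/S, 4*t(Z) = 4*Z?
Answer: -36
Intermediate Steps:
t(Z) = Z (t(Z) = (4*Z)/4 = Z)
B(S) = 4 (B(S) = 3 + S/S = 3 + 1 = 4)
r = -9 (r = 9*(-8*⅛) = 9*(-1) = -9)
r*B(G(4, t(-4))) = -9*4 = -36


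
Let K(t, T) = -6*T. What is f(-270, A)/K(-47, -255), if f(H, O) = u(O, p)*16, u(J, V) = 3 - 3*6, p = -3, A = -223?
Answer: -8/51 ≈ -0.15686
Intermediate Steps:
u(J, V) = -15 (u(J, V) = 3 - 18 = -15)
f(H, O) = -240 (f(H, O) = -15*16 = -240)
f(-270, A)/K(-47, -255) = -240/((-6*(-255))) = -240/1530 = -240*1/1530 = -8/51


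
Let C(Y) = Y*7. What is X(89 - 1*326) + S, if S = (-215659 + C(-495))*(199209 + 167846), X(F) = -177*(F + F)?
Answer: -80430475922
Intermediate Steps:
C(Y) = 7*Y
X(F) = -354*F
S = -80430559820 (S = (-215659 + 7*(-495))*(199209 + 167846) = (-215659 - 3465)*367055 = -219124*367055 = -80430559820)
X(89 - 1*326) + S = -354*(89 - 1*326) - 80430559820 = -354*(89 - 326) - 80430559820 = -354*(-237) - 80430559820 = 83898 - 80430559820 = -80430475922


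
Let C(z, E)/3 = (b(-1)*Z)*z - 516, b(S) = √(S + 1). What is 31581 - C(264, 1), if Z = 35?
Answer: 33129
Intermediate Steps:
b(S) = √(1 + S)
C(z, E) = -1548 (C(z, E) = 3*((√(1 - 1)*35)*z - 516) = 3*((√0*35)*z - 516) = 3*((0*35)*z - 516) = 3*(0*z - 516) = 3*(0 - 516) = 3*(-516) = -1548)
31581 - C(264, 1) = 31581 - 1*(-1548) = 31581 + 1548 = 33129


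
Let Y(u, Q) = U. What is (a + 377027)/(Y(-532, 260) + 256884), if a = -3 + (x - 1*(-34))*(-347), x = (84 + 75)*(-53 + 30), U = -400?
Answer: 1634205/256484 ≈ 6.3716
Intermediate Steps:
Y(u, Q) = -400
x = -3657 (x = 159*(-23) = -3657)
a = 1257178 (a = -3 + (-3657 - 1*(-34))*(-347) = -3 + (-3657 + 34)*(-347) = -3 - 3623*(-347) = -3 + 1257181 = 1257178)
(a + 377027)/(Y(-532, 260) + 256884) = (1257178 + 377027)/(-400 + 256884) = 1634205/256484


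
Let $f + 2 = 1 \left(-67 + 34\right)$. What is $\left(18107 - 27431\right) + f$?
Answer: $-9359$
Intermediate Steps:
$f = -35$ ($f = -2 + 1 \left(-67 + 34\right) = -2 + 1 \left(-33\right) = -2 - 33 = -35$)
$\left(18107 - 27431\right) + f = \left(18107 - 27431\right) - 35 = -9324 - 35 = -9359$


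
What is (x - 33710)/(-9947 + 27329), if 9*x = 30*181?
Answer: -49660/26073 ≈ -1.9047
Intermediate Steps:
x = 1810/3 (x = (30*181)/9 = (1/9)*5430 = 1810/3 ≈ 603.33)
(x - 33710)/(-9947 + 27329) = (1810/3 - 33710)/(-9947 + 27329) = -99320/3/17382 = -99320/3*1/17382 = -49660/26073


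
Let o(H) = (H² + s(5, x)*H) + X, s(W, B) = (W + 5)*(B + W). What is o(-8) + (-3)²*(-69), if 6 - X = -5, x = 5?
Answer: -1346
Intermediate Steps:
X = 11 (X = 6 - 1*(-5) = 6 + 5 = 11)
s(W, B) = (5 + W)*(B + W)
o(H) = 11 + H² + 100*H (o(H) = (H² + (5² + 5*5 + 5*5 + 5*5)*H) + 11 = (H² + (25 + 25 + 25 + 25)*H) + 11 = (H² + 100*H) + 11 = 11 + H² + 100*H)
o(-8) + (-3)²*(-69) = (11 + (-8)² + 100*(-8)) + (-3)²*(-69) = (11 + 64 - 800) + 9*(-69) = -725 - 621 = -1346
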